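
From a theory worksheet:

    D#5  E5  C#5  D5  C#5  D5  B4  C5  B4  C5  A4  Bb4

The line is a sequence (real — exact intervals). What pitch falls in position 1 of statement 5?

Grouping in 4s, the 1st note of each cell is D#5, C#5, B4.
Each moves down a 2nd. Continuing: A4 → G4.

G4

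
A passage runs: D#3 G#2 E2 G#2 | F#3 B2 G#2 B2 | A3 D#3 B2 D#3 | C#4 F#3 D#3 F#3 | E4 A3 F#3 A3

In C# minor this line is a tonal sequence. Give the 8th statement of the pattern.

D#5 G#4 E4 G#4

The 4-note cells begin on D#3, F#3, A3, C#4, E4 — each up a 3rd from the last.
Carrying on: G#4 → B4 → D#5.
From D#5 the diatonic shape gives D#5 G#4 E4 G#4.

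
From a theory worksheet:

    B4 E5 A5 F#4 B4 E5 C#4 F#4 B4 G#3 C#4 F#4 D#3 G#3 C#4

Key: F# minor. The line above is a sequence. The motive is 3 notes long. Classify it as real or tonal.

real

Each cell has the same semitone pattern (5, 5) — intervals are preserved exactly.
And D#3 lies outside F# minor, so the sequence is real rather than tonal.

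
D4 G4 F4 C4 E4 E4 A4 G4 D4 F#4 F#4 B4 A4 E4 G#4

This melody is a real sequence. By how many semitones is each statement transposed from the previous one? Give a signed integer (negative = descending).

Taking 5-note groups, the heads are D4, E4, F#4: the pattern moves up a 2nd.
D4→E4 is 64 − 62 = 2 semitones.

2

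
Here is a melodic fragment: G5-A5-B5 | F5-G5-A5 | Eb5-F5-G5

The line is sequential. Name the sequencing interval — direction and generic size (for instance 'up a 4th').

down a 2nd

Unit = 3 notes; the statements start on G5, F5, Eb5, moving down a 2nd each time.
From G5 to F5: down a 2nd.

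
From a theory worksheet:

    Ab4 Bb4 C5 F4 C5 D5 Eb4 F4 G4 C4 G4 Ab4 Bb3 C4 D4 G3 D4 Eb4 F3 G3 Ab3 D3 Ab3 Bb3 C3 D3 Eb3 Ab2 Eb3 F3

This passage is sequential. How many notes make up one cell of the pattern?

30 notes total. Splitting into 5 groups of 6:
Ab4 Bb4 C5 F4 C5 D5 | Eb4 F4 G4 C4 G4 Ab4 | Bb3 C4 D4 G3 D4 Eb4 | F3 G3 Ab3 D3 Ab3 Bb3 | C3 D3 Eb3 Ab2 Eb3 F3
That's a consistent down a 4th shift per cell, and no other grouping gives one.

6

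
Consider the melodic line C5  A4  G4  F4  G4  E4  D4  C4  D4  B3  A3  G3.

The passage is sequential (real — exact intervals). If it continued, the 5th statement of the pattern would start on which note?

E3

Unit = 4 notes; the statements start on C5, G4, D4, moving down a 4th each time.
Extending the heads down a 4th: A3 → E3.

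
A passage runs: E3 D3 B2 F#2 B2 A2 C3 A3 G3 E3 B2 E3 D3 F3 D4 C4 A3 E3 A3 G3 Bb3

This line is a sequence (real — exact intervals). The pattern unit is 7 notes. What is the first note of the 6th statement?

F5

With a 7-note motive the entries are E3, A3, D4, each up a 4th from the previous.
Extending the heads up a 4th: G4 → C5 → F5.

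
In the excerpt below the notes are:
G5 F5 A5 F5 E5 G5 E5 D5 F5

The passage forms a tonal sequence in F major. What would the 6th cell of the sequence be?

The 3-note cells begin on G5, F5, E5 — each down a 2nd from the last.
Continuing the starts: D5 → C5 → Bb4.
From Bb4 the diatonic shape gives Bb4 A4 C5.

Bb4 A4 C5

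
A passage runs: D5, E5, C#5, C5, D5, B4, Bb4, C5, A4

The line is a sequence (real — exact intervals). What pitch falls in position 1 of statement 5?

Gb4

With 3-note cells, note 1 of each statement runs D5, C5, Bb4.
Extending down a 2nd: Ab4 → Gb4.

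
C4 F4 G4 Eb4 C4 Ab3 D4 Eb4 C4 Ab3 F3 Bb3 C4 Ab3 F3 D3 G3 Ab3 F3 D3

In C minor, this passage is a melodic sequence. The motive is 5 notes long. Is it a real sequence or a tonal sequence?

Every note is diatonic to C minor.
Cell 1 has +5 semitones from note 1 to 2, but cell 2 has +6 — the interval quality changes while the contour stays the same, which is the hallmark of a tonal sequence.

tonal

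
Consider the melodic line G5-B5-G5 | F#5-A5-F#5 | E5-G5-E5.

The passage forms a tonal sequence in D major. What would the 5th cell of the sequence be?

With a 3-note motive the entries are G5, F#5, E5, each down a 2nd from the previous.
Continuing the starts: D5 → C#5.
So cell 5 is C#5 E5 C#5.

C#5 E5 C#5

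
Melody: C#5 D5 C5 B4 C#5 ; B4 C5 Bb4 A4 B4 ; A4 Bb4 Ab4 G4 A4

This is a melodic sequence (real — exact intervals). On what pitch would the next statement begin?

Taking 5-note groups, the heads are C#5, B4, A4: the pattern moves down a 2nd.
The next head, down a 2nd from A4, is G4.

G4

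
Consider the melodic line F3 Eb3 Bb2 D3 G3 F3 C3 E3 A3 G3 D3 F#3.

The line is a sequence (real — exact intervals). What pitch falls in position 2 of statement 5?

B3

Grouping in 4s, the 2nd note of each cell is Eb3, F3, G3.
Extending up a 2nd: A3 → B3.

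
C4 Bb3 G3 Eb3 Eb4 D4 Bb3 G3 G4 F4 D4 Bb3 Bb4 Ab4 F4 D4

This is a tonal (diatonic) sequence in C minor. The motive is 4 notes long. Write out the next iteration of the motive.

With a 4-note motive the entries are C4, Eb4, G4, Bb4, each up a 3rd from the previous.
From D5 the diatonic shape gives D5 C5 Ab4 F4.

D5 C5 Ab4 F4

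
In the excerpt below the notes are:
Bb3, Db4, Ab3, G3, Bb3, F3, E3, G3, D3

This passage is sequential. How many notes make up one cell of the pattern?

Try groups of 3 (3 cells in 9 notes):
Bb3 Db4 Ab3 | G3 Bb3 F3 | E3 G3 D3
Each cell is the previous one down a 3rd — so the unit is 3 notes.

3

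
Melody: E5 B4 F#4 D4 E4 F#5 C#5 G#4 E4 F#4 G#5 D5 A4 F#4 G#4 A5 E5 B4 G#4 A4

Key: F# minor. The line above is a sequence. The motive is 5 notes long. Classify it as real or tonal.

Every note is diatonic to F# minor.
Cell 1 has -5 semitones from note 1 to 2, but cell 3 has -6 — the interval quality changes while the contour stays the same, which is the hallmark of a tonal sequence.

tonal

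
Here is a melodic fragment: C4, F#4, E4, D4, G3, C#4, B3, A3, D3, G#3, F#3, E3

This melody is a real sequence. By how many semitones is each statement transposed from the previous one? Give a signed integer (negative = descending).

Unit = 4 notes; the statements start on C4, G3, D3, moving down a 4th each time.
C4→G3 is 55 − 60 = -5 semitones.

-5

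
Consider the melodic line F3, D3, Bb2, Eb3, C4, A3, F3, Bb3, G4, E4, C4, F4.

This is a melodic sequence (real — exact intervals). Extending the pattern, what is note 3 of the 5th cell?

The unit is 4 notes. Position-3 pitches of the 3 shown cells: Bb2, F3, C4.
Extending up a 5th: G4 → D5.

D5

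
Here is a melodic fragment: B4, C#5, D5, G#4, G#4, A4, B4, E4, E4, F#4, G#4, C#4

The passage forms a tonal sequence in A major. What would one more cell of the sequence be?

Unit = 4 notes; the statements start on B4, G#4, E4, moving down a 3rd each time.
Statement 4 starts on C#4 and keeps the same diatonic contour: C#4 D4 E4 A3.

C#4 D4 E4 A3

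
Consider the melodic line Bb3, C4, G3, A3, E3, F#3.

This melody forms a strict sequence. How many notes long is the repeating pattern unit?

6 notes total. Splitting into 3 groups of 2:
Bb3 C4 | G3 A3 | E3 F#3
Each cell is the previous one down a 3rd — so the unit is 2 notes.

2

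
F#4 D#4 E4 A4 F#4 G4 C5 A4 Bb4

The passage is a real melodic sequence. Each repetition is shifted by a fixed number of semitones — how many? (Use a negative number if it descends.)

3

Unit = 3 notes; the statements start on F#4, A4, C5, moving up a 3rd each time.
Counting half-steps from F#4 to A4: 3.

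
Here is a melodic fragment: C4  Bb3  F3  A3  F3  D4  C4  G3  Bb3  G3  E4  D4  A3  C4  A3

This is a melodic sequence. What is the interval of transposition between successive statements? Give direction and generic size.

up a 2nd

Unit = 5 notes; the statements start on C4, D4, E4, moving up a 2nd each time.
C4 to D4 is up a 2nd.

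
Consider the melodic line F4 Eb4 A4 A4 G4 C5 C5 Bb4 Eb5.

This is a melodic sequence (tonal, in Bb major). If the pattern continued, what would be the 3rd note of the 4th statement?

With 3-note cells, note 3 of each statement runs A4, C5, Eb5.
One more up a 3rd gives G5.

G5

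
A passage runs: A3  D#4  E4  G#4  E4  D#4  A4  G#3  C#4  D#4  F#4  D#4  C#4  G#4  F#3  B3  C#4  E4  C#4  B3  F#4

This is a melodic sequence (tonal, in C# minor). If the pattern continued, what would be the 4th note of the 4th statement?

D#4

Grouping in 7s, the 4th note of each cell is G#4, F#4, E4.
From E4, down a 2nd gives D#4.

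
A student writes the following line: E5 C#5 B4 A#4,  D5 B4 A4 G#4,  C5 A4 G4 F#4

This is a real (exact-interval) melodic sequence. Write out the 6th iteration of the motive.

Gb4 Eb4 Db4 C4

Unit = 4 notes; the statements start on E5, D5, C5, moving down a 2nd each time.
Continuing the starts: Bb4 → Ab4 → Gb4.
So cell 6 is Gb4 Eb4 Db4 C4.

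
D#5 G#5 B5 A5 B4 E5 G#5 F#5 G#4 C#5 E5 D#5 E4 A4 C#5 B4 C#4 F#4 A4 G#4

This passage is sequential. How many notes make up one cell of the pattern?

20 notes total. Splitting into 5 groups of 4:
D#5 G#5 B5 A5 | B4 E5 G#5 F#5 | G#4 C#5 E5 D#5 | E4 A4 C#5 B4 | C#4 F#4 A4 G#4
That's a consistent down a 3rd shift per cell, and no other grouping gives one.

4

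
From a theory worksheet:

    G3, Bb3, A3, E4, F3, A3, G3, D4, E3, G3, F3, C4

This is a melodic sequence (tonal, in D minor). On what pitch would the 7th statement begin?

Taking 4-note groups, the heads are G3, F3, E3: the pattern moves down a 2nd.
Continuing: D3 → C3 → Bb2 → A2. Statement 7 starts on A2.

A2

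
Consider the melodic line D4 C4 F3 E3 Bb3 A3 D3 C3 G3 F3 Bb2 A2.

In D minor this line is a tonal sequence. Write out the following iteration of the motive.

E3 D3 G2 F2

Taking 4-note groups, the heads are D4, Bb3, G3: the pattern moves down a 3rd.
So cell 4 is E3 D3 G2 F2.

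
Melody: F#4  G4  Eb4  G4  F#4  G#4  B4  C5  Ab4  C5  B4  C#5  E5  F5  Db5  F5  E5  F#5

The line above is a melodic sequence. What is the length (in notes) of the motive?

6

There are 18 notes; a 6-note unit gives 3 cells:
F#4 G4 Eb4 G4 F#4 G#4 | B4 C5 Ab4 C5 B4 C#5 | E5 F5 Db5 F5 E5 F#5
Every group is a transposition up a 4th of the one before; no shorter unit works.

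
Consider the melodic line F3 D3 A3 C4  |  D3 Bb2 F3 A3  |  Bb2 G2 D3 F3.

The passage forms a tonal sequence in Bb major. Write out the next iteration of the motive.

G2 Eb2 Bb2 D3

Taking 4-note groups, the heads are F3, D3, Bb2: the pattern moves down a 3rd.
So cell 4 is G2 Eb2 Bb2 D3.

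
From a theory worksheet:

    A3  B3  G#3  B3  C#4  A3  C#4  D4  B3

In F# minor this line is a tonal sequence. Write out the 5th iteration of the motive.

The 3-note cells begin on A3, B3, C#4 — each up a 2nd from the last.
Extending up a 2nd: D4 → E4.
So cell 5 is E4 F#4 D4.

E4 F#4 D4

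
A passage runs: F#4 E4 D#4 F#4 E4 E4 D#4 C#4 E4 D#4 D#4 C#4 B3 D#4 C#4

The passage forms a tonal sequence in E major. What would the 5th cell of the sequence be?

B3 A3 G#3 B3 A3

The 5-note cells begin on F#4, E4, D#4 — each down a 2nd from the last.
Carrying on: C#4 → B3.
From B3 the diatonic shape gives B3 A3 G#3 B3 A3.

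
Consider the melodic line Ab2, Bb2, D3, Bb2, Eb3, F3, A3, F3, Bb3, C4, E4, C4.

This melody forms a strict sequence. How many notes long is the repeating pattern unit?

There are 12 notes; a 4-note unit gives 3 cells:
Ab2 Bb2 D3 Bb2 | Eb3 F3 A3 F3 | Bb3 C4 E4 C4
Each cell is the previous one up a 5th — so the unit is 4 notes.

4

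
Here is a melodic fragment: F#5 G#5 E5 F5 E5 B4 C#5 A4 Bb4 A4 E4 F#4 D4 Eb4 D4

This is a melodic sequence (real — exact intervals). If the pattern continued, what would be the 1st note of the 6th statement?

With 5-note cells, note 1 of each statement runs F#5, B4, E4.
Each moves down a 5th. Continuing: A3 → D3 → G2.

G2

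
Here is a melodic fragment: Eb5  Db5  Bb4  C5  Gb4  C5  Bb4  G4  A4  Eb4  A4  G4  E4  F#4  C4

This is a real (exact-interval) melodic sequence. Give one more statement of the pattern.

The 5-note cells begin on Eb5, C5, A4 — each down a 3rd from the last.
From F#4 the exact shape gives F#4 E4 C#4 D#4 A3.

F#4 E4 C#4 D#4 A3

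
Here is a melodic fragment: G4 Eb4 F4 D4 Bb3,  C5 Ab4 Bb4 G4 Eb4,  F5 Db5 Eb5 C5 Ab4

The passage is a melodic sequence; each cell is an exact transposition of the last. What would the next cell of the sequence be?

Bb5 Gb5 Ab5 F5 Db5

Unit = 5 notes; the statements start on G4, C5, F5, moving up a 4th each time.
From Bb5 the exact shape gives Bb5 Gb5 Ab5 F5 Db5.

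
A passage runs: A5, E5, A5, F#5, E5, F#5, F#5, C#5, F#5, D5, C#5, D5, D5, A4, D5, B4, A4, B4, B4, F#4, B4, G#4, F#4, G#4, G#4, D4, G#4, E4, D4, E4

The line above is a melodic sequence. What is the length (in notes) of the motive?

30 notes total. Splitting into 5 groups of 6:
A5 E5 A5 F#5 E5 F#5 | F#5 C#5 F#5 D5 C#5 D5 | D5 A4 D5 B4 A4 B4 | B4 F#4 B4 G#4 F#4 G#4 | G#4 D4 G#4 E4 D4 E4
Every group is a transposition down a 3rd of the one before; no shorter unit works.

6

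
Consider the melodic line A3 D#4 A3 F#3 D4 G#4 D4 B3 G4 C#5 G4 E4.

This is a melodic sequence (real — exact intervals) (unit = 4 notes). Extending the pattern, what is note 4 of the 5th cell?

Grouping in 4s, the 4th note of each cell is F#3, B3, E4.
Carrying that up a 4th forward: A4 → D5.

D5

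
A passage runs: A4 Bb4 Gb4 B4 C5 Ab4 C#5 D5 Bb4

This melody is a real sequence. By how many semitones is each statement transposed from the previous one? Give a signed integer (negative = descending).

Taking 3-note groups, the heads are A4, B4, C#5: the pattern moves up a 2nd.
A4→B4 is 71 − 69 = 2 semitones.

2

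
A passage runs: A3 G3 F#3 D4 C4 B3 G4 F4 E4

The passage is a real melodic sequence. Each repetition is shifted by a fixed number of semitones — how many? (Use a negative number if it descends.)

The 3-note cells begin on A3, D4, G4 — each up a 4th from the last.
A3 to D4 spans +5 semitones.

5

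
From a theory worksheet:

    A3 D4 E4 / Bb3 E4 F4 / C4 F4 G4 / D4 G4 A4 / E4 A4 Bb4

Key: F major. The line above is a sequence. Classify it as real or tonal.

Every note is diatonic to F major.
Cell 1 has +5 semitones from note 1 to 2, but cell 2 has +6 — the interval quality changes while the contour stays the same, which is the hallmark of a tonal sequence.

tonal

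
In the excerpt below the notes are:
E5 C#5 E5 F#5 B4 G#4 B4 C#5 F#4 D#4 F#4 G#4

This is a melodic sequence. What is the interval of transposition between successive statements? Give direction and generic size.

Taking 4-note groups, the heads are E5, B4, F#4: the pattern moves down a 4th.
E5 to B4 is down a 4th.

down a 4th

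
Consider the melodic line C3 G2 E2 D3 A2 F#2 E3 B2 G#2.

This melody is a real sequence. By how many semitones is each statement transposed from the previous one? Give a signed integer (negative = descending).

2

Taking 3-note groups, the heads are C3, D3, E3: the pattern moves up a 2nd.
Counting half-steps from C3 to D3: 2.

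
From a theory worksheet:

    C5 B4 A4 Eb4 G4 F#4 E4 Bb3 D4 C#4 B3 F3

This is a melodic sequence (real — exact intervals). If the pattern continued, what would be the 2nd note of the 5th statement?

D#3

Grouping in 4s, the 2nd note of each cell is B4, F#4, C#4.
Each moves down a 4th. Continuing: G#3 → D#3.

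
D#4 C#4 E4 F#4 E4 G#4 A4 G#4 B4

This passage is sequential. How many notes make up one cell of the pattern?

3

Try groups of 3 (3 cells in 9 notes):
D#4 C#4 E4 | F#4 E4 G#4 | A4 G#4 B4
Each cell is the previous one up a 3rd — so the unit is 3 notes.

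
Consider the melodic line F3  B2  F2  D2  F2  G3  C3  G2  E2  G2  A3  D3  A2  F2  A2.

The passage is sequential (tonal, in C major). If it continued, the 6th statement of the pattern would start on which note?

D4

Taking 5-note groups, the heads are F3, G3, A3: the pattern moves up a 2nd.
Continuing: B3 → C4 → D4. Statement 6 starts on D4.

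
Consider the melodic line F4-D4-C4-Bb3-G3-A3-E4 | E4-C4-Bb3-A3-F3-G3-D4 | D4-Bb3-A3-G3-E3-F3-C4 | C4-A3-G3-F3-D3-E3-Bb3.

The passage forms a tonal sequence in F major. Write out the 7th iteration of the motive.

Unit = 7 notes; the statements start on F4, E4, D4, C4, moving down a 2nd each time.
Carrying on: Bb3 → A3 → G3.
Statement 7 starts on G3 and keeps the same diatonic contour: G3 E3 D3 C3 A2 Bb2 F3.

G3 E3 D3 C3 A2 Bb2 F3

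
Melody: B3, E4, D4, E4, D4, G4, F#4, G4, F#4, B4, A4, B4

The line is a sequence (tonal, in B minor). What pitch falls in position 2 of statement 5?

F#5

The unit is 4 notes. Position-2 pitches of the 3 shown cells: E4, G4, B4.
Each moves up a 3rd. Continuing: D5 → F#5.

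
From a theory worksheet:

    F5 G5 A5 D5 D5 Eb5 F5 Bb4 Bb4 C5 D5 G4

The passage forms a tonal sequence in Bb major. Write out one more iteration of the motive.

G4 A4 Bb4 Eb4

Taking 4-note groups, the heads are F5, D5, Bb4: the pattern moves down a 3rd.
So cell 4 is G4 A4 Bb4 Eb4.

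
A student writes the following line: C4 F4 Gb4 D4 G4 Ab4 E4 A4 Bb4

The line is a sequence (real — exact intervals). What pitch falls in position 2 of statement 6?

D#5

With 3-note cells, note 2 of each statement runs F4, G4, A4.
Extending up a 2nd: B4 → C#5 → D#5.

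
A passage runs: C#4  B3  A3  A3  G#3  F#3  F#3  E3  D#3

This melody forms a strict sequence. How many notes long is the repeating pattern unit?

3

Try groups of 3 (3 cells in 9 notes):
C#4 B3 A3 | A3 G#3 F#3 | F#3 E3 D#3
Each cell is the previous one down a 3rd — so the unit is 3 notes.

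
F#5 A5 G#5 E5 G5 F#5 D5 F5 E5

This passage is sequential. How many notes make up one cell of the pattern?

3

Try groups of 3 (3 cells in 9 notes):
F#5 A5 G#5 | E5 G5 F#5 | D5 F5 E5
Each cell is the previous one down a 2nd — so the unit is 3 notes.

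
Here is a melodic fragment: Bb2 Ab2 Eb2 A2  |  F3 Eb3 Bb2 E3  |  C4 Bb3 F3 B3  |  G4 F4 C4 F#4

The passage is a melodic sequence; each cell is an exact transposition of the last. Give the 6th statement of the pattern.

A5 G5 D5 G#5

Taking 4-note groups, the heads are Bb2, F3, C4, G4: the pattern moves up a 5th.
Continuing the starts: D5 → A5.
From A5 the exact shape gives A5 G5 D5 G#5.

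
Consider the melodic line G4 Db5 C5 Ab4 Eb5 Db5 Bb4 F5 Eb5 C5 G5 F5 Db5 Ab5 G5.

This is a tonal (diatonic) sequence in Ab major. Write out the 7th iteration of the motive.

F5 C6 Bb5

With a 3-note motive the entries are G4, Ab4, Bb4, C5, Db5, each up a 2nd from the previous.
Extending up a 2nd: Eb5 → F5.
Statement 7 starts on F5 and keeps the same diatonic contour: F5 C6 Bb5.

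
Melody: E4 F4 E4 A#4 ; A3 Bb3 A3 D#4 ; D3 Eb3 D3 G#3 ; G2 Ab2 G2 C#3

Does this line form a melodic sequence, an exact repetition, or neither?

sequence

Each 4-note cell is the previous one transposed down a 5th.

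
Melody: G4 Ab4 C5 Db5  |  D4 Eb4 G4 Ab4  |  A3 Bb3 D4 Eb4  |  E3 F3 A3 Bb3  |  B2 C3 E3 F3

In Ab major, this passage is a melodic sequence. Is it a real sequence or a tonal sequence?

Each cell has the same semitone pattern (1, 4, 1) — intervals are preserved exactly.
And D4 lies outside Ab major, so the sequence is real rather than tonal.

real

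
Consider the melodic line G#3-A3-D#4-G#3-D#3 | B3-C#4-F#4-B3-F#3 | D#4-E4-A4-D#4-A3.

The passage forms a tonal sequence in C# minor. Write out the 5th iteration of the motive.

A4 B4 E5 A4 E4

Unit = 5 notes; the statements start on G#3, B3, D#4, moving up a 3rd each time.
Extending up a 3rd: F#4 → A4.
Statement 5 starts on A4 and keeps the same diatonic contour: A4 B4 E5 A4 E4.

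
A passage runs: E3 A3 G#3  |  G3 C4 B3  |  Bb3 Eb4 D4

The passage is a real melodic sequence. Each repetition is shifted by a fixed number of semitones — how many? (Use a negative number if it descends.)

With a 3-note motive the entries are E3, G3, Bb3, each up a 3rd from the previous.
Counting half-steps from E3 to G3: 3.

3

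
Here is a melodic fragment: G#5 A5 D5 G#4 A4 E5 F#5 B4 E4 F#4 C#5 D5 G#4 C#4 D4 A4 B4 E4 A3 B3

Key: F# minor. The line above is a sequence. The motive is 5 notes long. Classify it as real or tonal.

tonal

Every note is diatonic to F# minor.
Cell 1 has +1 semitones from note 1 to 2, but cell 2 has +2 — the interval quality changes while the contour stays the same, which is the hallmark of a tonal sequence.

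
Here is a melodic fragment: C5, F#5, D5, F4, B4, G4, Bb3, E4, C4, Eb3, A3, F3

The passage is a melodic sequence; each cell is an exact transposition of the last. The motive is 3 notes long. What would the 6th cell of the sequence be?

Taking 3-note groups, the heads are C5, F4, Bb3, Eb3: the pattern moves down a 5th.
Extending down a 5th: Ab2 → Db2.
Statement 6 starts on Db2 and keeps the same exact contour: Db2 G2 Eb2.

Db2 G2 Eb2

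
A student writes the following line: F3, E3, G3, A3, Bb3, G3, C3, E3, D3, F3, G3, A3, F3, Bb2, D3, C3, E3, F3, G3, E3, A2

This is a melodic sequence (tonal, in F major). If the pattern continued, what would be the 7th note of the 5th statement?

F2

With 7-note cells, note 7 of each statement runs C3, Bb2, A2.
Extending down a 2nd: G2 → F2.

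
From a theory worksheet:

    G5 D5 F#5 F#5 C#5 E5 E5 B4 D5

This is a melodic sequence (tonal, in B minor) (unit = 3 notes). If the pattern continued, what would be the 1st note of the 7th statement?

Grouping in 3s, the 1st note of each cell is G5, F#5, E5.
Each moves down a 2nd. Continuing: D5 → C#5 → B4 → A4.

A4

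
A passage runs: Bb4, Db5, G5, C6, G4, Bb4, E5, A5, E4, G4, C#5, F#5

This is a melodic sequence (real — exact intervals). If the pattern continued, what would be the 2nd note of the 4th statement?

With 4-note cells, note 2 of each statement runs Db5, Bb4, G4.
From G4, down a 3rd gives E4.

E4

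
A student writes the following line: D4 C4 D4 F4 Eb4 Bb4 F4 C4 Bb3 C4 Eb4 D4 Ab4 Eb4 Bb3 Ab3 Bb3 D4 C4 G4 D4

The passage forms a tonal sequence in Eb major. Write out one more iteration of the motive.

Ab3 G3 Ab3 C4 Bb3 F4 C4

With a 7-note motive the entries are D4, C4, Bb3, each down a 2nd from the previous.
Statement 4 starts on Ab3 and keeps the same diatonic contour: Ab3 G3 Ab3 C4 Bb3 F4 C4.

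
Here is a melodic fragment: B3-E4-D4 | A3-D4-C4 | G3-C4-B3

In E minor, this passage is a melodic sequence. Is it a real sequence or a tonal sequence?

tonal

Every note is diatonic to E minor.
Cell 1 has -2 semitones from note 2 to 3, but cell 3 has -1 — the interval quality changes while the contour stays the same, which is the hallmark of a tonal sequence.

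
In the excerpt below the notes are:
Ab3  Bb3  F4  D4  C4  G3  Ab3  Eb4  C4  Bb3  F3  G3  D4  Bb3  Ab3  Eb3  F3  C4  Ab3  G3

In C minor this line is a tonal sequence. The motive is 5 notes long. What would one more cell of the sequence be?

Unit = 5 notes; the statements start on Ab3, G3, F3, Eb3, moving down a 2nd each time.
Statement 5 starts on D3 and keeps the same diatonic contour: D3 Eb3 Bb3 G3 F3.

D3 Eb3 Bb3 G3 F3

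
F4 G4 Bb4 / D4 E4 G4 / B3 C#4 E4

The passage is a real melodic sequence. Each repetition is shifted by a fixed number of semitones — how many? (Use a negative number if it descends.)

-3

Unit = 3 notes; the statements start on F4, D4, B3, moving down a 3rd each time.
F4→D4 is 62 − 65 = -3 semitones.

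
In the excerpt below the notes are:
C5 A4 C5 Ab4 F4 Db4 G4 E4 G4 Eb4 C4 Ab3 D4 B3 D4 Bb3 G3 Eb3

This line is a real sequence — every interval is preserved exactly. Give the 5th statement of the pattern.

With a 6-note motive the entries are C5, G4, D4, each down a 4th from the previous.
Carrying on: A3 → E3.
So cell 5 is E3 C#3 E3 C3 A2 F2.

E3 C#3 E3 C3 A2 F2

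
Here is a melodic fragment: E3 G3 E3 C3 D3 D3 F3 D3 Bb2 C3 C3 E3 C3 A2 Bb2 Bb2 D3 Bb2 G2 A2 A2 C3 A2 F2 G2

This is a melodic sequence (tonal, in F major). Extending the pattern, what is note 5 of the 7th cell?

E2

With 5-note cells, note 5 of each statement runs D3, C3, Bb2, A2, G2.
Carrying that down a 2nd forward: F2 → E2.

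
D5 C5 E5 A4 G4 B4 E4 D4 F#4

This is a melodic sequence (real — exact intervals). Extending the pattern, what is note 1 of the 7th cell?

G#2

With 3-note cells, note 1 of each statement runs D5, A4, E4.
Extending down a 4th: B3 → F#3 → C#3 → G#2.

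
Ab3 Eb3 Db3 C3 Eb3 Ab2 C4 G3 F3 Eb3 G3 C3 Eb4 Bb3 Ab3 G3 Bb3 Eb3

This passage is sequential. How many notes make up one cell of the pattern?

6

Try groups of 6 (3 cells in 18 notes):
Ab3 Eb3 Db3 C3 Eb3 Ab2 | C4 G3 F3 Eb3 G3 C3 | Eb4 Bb3 Ab3 G3 Bb3 Eb3
Each cell is the previous one up a 3rd — so the unit is 6 notes.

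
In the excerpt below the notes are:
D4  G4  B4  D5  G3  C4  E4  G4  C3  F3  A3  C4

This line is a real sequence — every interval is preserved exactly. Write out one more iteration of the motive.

F2 Bb2 D3 F3

The 4-note cells begin on D4, G3, C3 — each down a 5th from the last.
From F2 the exact shape gives F2 Bb2 D3 F3.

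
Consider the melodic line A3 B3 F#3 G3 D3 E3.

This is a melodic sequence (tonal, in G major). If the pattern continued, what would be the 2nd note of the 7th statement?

With 2-note cells, note 2 of each statement runs B3, G3, E3.
Carrying that down a 3rd forward: C3 → A2 → F#2 → D2.

D2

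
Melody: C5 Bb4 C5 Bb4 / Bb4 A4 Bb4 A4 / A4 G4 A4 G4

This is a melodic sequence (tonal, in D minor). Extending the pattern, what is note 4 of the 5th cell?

E4

Grouping in 4s, the 4th note of each cell is Bb4, A4, G4.
Extending down a 2nd: F4 → E4.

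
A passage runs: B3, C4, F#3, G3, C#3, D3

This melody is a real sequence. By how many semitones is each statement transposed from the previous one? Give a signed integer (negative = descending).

With a 2-note motive the entries are B3, F#3, C#3, each down a 4th from the previous.
B3 to F#3 spans -5 semitones.

-5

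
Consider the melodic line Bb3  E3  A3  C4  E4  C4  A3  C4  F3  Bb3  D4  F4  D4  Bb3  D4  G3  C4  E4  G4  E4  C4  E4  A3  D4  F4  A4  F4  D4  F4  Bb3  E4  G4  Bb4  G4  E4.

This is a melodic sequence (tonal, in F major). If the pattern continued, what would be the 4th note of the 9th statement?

D5

Grouping in 7s, the 4th note of each cell is C4, D4, E4, F4, G4.
Extending up a 2nd: A4 → Bb4 → C5 → D5.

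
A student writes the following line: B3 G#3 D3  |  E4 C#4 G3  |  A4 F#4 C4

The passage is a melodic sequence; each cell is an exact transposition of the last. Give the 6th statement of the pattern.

C6 A5 Eb5

With a 3-note motive the entries are B3, E4, A4, each up a 4th from the previous.
Carrying on: D5 → G5 → C6.
So cell 6 is C6 A5 Eb5.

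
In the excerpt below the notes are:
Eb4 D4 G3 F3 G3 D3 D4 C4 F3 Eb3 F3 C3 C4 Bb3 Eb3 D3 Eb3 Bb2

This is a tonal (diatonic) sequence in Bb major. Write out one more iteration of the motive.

Unit = 6 notes; the statements start on Eb4, D4, C4, moving down a 2nd each time.
From Bb3 the diatonic shape gives Bb3 A3 D3 C3 D3 A2.

Bb3 A3 D3 C3 D3 A2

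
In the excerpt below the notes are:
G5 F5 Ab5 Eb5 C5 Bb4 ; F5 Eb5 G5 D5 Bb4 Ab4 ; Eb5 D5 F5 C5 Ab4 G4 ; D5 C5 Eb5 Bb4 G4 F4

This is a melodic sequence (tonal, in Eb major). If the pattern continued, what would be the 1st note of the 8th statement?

G4

The unit is 6 notes. Position-1 pitches of the 4 shown cells: G5, F5, Eb5, D5.
Carrying that down a 2nd forward: C5 → Bb4 → Ab4 → G4.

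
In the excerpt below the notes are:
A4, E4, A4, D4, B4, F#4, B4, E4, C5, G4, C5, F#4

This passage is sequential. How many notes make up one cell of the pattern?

12 notes total. Splitting into 3 groups of 4:
A4 E4 A4 D4 | B4 F#4 B4 E4 | C5 G4 C5 F#4
That's a consistent up a 2nd shift per cell, and no other grouping gives one.

4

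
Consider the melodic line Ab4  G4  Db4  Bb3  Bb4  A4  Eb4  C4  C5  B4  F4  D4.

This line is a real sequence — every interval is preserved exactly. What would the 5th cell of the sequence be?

Taking 4-note groups, the heads are Ab4, Bb4, C5: the pattern moves up a 2nd.
Extending up a 2nd: D5 → E5.
From E5 the exact shape gives E5 D#5 A4 F#4.

E5 D#5 A4 F#4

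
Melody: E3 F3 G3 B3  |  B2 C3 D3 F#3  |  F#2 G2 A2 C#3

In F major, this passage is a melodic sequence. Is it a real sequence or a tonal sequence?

real

Each cell has the same semitone pattern (1, 2, 4) — intervals are preserved exactly.
And B3 lies outside F major, so the sequence is real rather than tonal.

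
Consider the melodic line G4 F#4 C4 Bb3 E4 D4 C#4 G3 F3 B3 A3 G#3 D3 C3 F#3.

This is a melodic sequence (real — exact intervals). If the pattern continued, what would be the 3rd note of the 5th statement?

Grouping in 5s, the 3rd note of each cell is C4, G3, D3.
Carrying that down a 4th forward: A2 → E2.

E2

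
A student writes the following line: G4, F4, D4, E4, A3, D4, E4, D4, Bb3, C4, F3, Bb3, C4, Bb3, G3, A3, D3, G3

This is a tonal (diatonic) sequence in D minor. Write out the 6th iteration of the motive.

D3 C3 A2 Bb2 E2 A2

With a 6-note motive the entries are G4, E4, C4, each down a 3rd from the previous.
Carrying on: A3 → F3 → D3.
So cell 6 is D3 C3 A2 Bb2 E2 A2.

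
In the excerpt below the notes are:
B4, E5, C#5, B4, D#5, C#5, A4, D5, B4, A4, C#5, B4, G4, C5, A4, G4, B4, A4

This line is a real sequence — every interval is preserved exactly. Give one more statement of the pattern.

Taking 6-note groups, the heads are B4, A4, G4: the pattern moves down a 2nd.
So cell 4 is F4 Bb4 G4 F4 A4 G4.

F4 Bb4 G4 F4 A4 G4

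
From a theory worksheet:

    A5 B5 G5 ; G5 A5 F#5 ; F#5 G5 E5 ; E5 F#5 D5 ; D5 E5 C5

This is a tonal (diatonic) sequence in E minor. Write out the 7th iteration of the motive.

Taking 3-note groups, the heads are A5, G5, F#5, E5, D5: the pattern moves down a 2nd.
Carrying on: C5 → B4.
From B4 the diatonic shape gives B4 C5 A4.

B4 C5 A4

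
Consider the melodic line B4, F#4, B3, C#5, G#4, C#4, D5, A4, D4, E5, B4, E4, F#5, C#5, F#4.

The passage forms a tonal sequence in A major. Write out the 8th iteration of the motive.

B5 F#5 B4

Taking 3-note groups, the heads are B4, C#5, D5, E5, F#5: the pattern moves up a 2nd.
Continuing the starts: G#5 → A5 → B5.
From B5 the diatonic shape gives B5 F#5 B4.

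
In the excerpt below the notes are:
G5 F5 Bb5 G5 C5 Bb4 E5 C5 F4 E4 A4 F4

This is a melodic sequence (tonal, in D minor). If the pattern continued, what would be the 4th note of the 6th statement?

The unit is 4 notes. Position-4 pitches of the 3 shown cells: G5, C5, F4.
Extending down a 5th: Bb3 → E3 → A2.

A2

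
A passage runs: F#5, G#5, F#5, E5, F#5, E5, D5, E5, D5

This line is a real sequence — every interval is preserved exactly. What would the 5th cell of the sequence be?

Bb4 C5 Bb4

The 3-note cells begin on F#5, E5, D5 — each down a 2nd from the last.
Continuing the starts: C5 → Bb4.
From Bb4 the exact shape gives Bb4 C5 Bb4.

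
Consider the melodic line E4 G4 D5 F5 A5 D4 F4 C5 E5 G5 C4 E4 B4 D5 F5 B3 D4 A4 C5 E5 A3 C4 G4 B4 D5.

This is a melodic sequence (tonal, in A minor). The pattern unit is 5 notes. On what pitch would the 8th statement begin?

Taking 5-note groups, the heads are E4, D4, C4, B3, A3: the pattern moves down a 2nd.
Extending the heads down a 2nd: G3 → F3 → E3.

E3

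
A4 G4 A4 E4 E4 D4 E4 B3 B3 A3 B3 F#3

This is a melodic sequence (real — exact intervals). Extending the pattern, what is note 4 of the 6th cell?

D#2

With 4-note cells, note 4 of each statement runs E4, B3, F#3.
Extending down a 4th: C#3 → G#2 → D#2.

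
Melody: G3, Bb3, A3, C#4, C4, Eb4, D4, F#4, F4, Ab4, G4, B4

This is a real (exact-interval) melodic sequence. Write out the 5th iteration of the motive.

Taking 4-note groups, the heads are G3, C4, F4: the pattern moves up a 4th.
Carrying on: Bb4 → Eb5.
So cell 5 is Eb5 Gb5 F5 A5.

Eb5 Gb5 F5 A5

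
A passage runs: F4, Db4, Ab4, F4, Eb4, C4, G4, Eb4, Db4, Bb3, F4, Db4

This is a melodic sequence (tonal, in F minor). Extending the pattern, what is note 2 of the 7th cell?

Eb3

With 4-note cells, note 2 of each statement runs Db4, C4, Bb3.
Carrying that down a 2nd forward: Ab3 → G3 → F3 → Eb3.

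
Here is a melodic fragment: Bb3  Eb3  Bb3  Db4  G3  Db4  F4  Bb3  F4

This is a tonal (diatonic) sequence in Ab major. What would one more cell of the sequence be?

Taking 3-note groups, the heads are Bb3, Db4, F4: the pattern moves up a 3rd.
So cell 4 is Ab4 Db4 Ab4.

Ab4 Db4 Ab4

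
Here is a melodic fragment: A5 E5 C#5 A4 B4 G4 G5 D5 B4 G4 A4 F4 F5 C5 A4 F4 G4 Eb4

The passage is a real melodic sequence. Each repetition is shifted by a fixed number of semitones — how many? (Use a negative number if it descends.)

Taking 6-note groups, the heads are A5, G5, F5: the pattern moves down a 2nd.
A5 to G5 spans -2 semitones.

-2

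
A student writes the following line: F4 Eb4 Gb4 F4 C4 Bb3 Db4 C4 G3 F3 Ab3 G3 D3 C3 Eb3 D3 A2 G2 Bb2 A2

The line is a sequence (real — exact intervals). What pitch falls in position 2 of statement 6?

D2

With 4-note cells, note 2 of each statement runs Eb4, Bb3, F3, C3, G2.
Each moves down a 4th; the next is D2.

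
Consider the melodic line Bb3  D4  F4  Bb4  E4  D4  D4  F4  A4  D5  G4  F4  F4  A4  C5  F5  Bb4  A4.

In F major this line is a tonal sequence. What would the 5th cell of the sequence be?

C5 E5 G5 C6 F5 E5

Taking 6-note groups, the heads are Bb3, D4, F4: the pattern moves up a 3rd.
Extending up a 3rd: A4 → C5.
Statement 5 starts on C5 and keeps the same diatonic contour: C5 E5 G5 C6 F5 E5.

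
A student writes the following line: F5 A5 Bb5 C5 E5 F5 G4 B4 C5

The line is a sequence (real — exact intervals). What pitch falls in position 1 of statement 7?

Grouping in 3s, the 1st note of each cell is F5, C5, G4.
Each moves down a 4th. Continuing: D4 → A3 → E3 → B2.

B2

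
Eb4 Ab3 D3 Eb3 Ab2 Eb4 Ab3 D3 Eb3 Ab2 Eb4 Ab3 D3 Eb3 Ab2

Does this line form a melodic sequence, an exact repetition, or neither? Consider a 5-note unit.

Each 5-note cell is identical (Eb4 Ab3 D3 Eb3 Ab2), restated at the same pitch.

repetition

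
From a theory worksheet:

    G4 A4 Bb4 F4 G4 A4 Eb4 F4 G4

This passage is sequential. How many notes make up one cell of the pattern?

9 notes total. Splitting into 3 groups of 3:
G4 A4 Bb4 | F4 G4 A4 | Eb4 F4 G4
Each cell is the previous one down a 2nd — so the unit is 3 notes.

3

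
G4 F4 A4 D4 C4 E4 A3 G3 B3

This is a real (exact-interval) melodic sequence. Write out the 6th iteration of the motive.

Unit = 3 notes; the statements start on G4, D4, A3, moving down a 4th each time.
Continuing the starts: E3 → B2 → F#2.
Statement 6 starts on F#2 and keeps the same exact contour: F#2 E2 G#2.

F#2 E2 G#2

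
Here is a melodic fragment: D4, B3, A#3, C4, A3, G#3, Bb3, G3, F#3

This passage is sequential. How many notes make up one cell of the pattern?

3

9 notes total. Splitting into 3 groups of 3:
D4 B3 A#3 | C4 A3 G#3 | Bb3 G3 F#3
Every group is a transposition down a 2nd of the one before; no shorter unit works.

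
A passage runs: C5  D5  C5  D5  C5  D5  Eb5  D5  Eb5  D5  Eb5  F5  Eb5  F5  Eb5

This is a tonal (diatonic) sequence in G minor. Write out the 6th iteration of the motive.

Taking 5-note groups, the heads are C5, D5, Eb5: the pattern moves up a 2nd.
Continuing the starts: F5 → G5 → A5.
From A5 the diatonic shape gives A5 Bb5 A5 Bb5 A5.

A5 Bb5 A5 Bb5 A5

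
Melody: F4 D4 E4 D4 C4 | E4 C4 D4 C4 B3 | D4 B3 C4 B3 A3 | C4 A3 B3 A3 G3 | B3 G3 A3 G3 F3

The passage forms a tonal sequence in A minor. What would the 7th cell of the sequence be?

Taking 5-note groups, the heads are F4, E4, D4, C4, B3: the pattern moves down a 2nd.
Extending down a 2nd: A3 → G3.
Statement 7 starts on G3 and keeps the same diatonic contour: G3 E3 F3 E3 D3.

G3 E3 F3 E3 D3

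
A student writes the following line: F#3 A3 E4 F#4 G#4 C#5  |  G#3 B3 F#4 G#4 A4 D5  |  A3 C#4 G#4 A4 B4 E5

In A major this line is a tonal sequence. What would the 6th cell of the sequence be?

D4 F#4 C#5 D5 E5 A5

Taking 6-note groups, the heads are F#3, G#3, A3: the pattern moves up a 2nd.
Extending up a 2nd: B3 → C#4 → D4.
Statement 6 starts on D4 and keeps the same diatonic contour: D4 F#4 C#5 D5 E5 A5.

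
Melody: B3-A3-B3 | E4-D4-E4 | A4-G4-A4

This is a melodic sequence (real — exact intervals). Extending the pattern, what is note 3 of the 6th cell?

The unit is 3 notes. Position-3 pitches of the 3 shown cells: B3, E4, A4.
Each moves up a 4th. Continuing: D5 → G5 → C6.

C6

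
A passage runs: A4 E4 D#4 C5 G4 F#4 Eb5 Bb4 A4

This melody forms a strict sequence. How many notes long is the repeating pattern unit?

3

9 notes total. Splitting into 3 groups of 3:
A4 E4 D#4 | C5 G4 F#4 | Eb5 Bb4 A4
Each cell is the previous one up a 3rd — so the unit is 3 notes.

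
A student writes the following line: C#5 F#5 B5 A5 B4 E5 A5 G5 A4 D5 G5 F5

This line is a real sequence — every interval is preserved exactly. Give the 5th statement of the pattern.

Unit = 4 notes; the statements start on C#5, B4, A4, moving down a 2nd each time.
Continuing the starts: G4 → F4.
From F4 the exact shape gives F4 Bb4 Eb5 Db5.

F4 Bb4 Eb5 Db5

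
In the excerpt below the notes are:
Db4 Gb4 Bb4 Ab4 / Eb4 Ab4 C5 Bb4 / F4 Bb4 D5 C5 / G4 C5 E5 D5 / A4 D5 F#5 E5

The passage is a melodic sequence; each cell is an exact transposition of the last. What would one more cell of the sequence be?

Taking 4-note groups, the heads are Db4, Eb4, F4, G4, A4: the pattern moves up a 2nd.
From B4 the exact shape gives B4 E5 G#5 F#5.

B4 E5 G#5 F#5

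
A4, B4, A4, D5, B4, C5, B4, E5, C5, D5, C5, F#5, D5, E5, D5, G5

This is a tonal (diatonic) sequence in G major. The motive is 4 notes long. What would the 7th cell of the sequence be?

G5 A5 G5 C6

Unit = 4 notes; the statements start on A4, B4, C5, D5, moving up a 2nd each time.
Continuing the starts: E5 → F#5 → G5.
Statement 7 starts on G5 and keeps the same diatonic contour: G5 A5 G5 C6.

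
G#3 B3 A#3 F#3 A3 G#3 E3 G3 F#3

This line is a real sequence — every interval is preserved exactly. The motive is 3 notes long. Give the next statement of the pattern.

D3 F3 E3

Unit = 3 notes; the statements start on G#3, F#3, E3, moving down a 2nd each time.
Statement 4 starts on D3 and keeps the same exact contour: D3 F3 E3.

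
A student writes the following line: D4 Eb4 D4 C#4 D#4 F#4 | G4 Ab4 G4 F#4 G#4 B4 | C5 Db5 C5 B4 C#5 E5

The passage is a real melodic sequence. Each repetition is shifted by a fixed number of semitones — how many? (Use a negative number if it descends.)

5

The 6-note cells begin on D4, G4, C5 — each up a 4th from the last.
D4 to G4 spans +5 semitones.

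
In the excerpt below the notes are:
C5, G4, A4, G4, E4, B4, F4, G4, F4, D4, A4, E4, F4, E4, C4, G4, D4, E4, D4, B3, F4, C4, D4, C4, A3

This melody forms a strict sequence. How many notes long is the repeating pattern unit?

Try groups of 5 (5 cells in 25 notes):
C5 G4 A4 G4 E4 | B4 F4 G4 F4 D4 | A4 E4 F4 E4 C4 | G4 D4 E4 D4 B3 | F4 C4 D4 C4 A3
Each cell is the previous one down a 2nd — so the unit is 5 notes.

5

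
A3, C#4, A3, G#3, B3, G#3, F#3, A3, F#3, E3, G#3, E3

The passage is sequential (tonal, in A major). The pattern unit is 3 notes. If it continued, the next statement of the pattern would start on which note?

D3

Taking 3-note groups, the heads are A3, G#3, F#3, E3: the pattern moves down a 2nd.
The next head, down a 2nd from E3, is D3.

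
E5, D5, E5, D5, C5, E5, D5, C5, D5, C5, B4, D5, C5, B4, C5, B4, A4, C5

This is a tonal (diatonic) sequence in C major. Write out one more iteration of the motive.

B4 A4 B4 A4 G4 B4

With a 6-note motive the entries are E5, D5, C5, each down a 2nd from the previous.
Statement 4 starts on B4 and keeps the same diatonic contour: B4 A4 B4 A4 G4 B4.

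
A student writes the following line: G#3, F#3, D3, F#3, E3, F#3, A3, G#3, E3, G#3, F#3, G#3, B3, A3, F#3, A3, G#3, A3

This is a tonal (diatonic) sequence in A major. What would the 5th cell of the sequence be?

The 6-note cells begin on G#3, A3, B3 — each up a 2nd from the last.
Continuing the starts: C#4 → D4.
So cell 5 is D4 C#4 A3 C#4 B3 C#4.

D4 C#4 A3 C#4 B3 C#4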